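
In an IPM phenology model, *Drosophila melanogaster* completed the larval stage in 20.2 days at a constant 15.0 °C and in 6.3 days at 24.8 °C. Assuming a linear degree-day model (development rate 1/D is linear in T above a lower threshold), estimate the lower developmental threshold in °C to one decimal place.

Under the model K = D·(T − T_b), so D₁·(T₁ − T_b) = D₂·(T₂ − T_b).
20.2·(15.0 − T_b) = 6.3·(24.8 − T_b)
T_b = (20.2·15.0 − 6.3·24.8) / (20.2 − 6.3) = 146.76 / 13.9 = 10.558 °C ≈ 10.6 °C.

10.6 °C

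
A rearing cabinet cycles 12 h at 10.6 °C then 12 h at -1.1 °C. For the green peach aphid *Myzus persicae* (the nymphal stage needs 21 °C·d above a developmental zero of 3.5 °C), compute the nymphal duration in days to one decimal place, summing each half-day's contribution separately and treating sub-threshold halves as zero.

Day half: max(0, 10.6 − 3.5) × 0.5 = 7.1 × 0.5 = 3.55 DD.
Night half: max(0, -1.1 − 3.5) × 0.5 = 0.0 × 0.5 = 0.00 DD.
Per 24 h: 3.55 DD/day.
Duration = 21 / 3.55 = 5.915 ≈ 5.9 days.

5.9 days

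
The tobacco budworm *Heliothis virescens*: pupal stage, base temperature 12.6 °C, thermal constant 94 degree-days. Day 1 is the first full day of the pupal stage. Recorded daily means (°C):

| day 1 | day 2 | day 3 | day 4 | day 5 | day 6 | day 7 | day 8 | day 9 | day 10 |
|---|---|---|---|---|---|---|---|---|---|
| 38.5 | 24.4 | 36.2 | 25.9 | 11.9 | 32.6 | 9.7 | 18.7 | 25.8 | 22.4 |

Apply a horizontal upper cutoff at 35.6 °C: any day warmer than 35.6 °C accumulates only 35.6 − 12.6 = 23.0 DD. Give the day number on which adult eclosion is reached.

day 8

Daily DD above 12.6 °C (capped at 23.0): 23.0, 11.8, 23.0, 13.3, 0.0, 20.0, 0.0, 6.1, 13.2, 9.8.
Cumulative: 23.0, 34.8, 57.8, 71.1, 71.1, 91.1, 91.1, 97.2, 110.4, 120.2.
The total first reaches 94 DD on day 8.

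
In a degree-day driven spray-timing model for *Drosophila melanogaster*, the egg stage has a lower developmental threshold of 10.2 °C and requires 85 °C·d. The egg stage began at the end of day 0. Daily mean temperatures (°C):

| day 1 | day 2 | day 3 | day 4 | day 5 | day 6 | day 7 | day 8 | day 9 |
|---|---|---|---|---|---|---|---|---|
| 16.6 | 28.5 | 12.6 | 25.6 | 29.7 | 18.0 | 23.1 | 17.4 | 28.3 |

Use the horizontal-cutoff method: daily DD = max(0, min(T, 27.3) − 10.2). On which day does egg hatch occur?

Daily DD above 10.2 °C (capped at 17.1): 6.4, 17.1, 2.4, 15.4, 17.1, 7.8, 12.9, 7.2, 17.1.
Cumulative: 6.4, 23.5, 25.9, 41.3, 58.4, 66.2, 79.1, 86.3, 103.4.
The total first reaches 85 DD on day 8.

day 8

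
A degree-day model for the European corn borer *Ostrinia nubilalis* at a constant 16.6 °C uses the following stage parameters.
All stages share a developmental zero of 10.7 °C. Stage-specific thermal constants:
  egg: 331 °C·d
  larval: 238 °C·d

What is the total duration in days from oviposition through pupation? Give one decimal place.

96.4 days

Daily accumulation at 16.6 °C = 16.6 − 10.7 = 5.9 DD/day.
Total K = 331 + 238 = 569 DD.
Total duration = 569 / 5.9 = 96.441 ≈ 96.4 days.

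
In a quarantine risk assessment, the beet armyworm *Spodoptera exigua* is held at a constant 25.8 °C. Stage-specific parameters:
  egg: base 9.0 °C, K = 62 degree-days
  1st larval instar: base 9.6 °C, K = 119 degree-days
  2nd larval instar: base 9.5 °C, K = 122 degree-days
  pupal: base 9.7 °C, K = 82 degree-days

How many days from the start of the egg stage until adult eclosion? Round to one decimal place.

23.6 days

egg: 62 / (25.8 − 9.0) = 62 / 16.8 = 3.690 d.
1st larval instar: 119 / (25.8 − 9.6) = 119 / 16.2 = 7.346 d.
2nd larval instar: 122 / (25.8 − 9.5) = 122 / 16.3 = 7.485 d.
pupal: 82 / (25.8 − 9.7) = 82 / 16.1 = 5.093 d.
Sum = 23.614 ≈ 23.6 days.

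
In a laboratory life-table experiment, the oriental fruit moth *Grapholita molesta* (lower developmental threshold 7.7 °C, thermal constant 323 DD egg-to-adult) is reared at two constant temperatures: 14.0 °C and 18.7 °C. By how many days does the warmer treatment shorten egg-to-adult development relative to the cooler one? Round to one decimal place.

At 14.0 °C: 323 / (14.0 − 7.7) = 323 / 6.3 = 51.270 d.
At 18.7 °C: 323 / (18.7 − 7.7) = 323 / 11.0 = 29.364 d.
Difference = |51.270 − 29.364| = 21.906 ≈ 21.9 days.

21.9 days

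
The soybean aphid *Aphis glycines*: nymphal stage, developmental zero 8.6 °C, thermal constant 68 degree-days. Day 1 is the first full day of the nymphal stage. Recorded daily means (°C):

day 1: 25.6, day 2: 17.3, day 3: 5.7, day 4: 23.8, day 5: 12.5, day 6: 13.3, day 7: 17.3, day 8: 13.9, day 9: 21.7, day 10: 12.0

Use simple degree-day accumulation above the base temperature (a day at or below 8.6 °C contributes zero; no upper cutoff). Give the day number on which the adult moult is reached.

day 9

Daily DD above 8.6 °C: 17.0, 8.7, 0.0, 15.2, 3.9, 4.7, 8.7, 5.3, 13.1, 3.4.
Cumulative: 17.0, 25.7, 25.7, 40.9, 44.8, 49.5, 58.2, 63.5, 76.6, 80.0.
The total first reaches 68 DD on day 9.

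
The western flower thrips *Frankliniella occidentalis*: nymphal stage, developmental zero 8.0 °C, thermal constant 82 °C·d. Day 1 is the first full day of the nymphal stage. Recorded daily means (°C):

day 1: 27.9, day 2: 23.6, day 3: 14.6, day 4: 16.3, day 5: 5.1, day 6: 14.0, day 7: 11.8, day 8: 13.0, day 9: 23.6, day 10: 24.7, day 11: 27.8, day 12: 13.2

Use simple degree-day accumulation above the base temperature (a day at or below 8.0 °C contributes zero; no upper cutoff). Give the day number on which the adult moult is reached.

Daily DD above 8.0 °C: 19.9, 15.6, 6.6, 8.3, 0.0, 6.0, 3.8, 5.0, 15.6, 16.7, 19.8, 5.2.
Cumulative: 19.9, 35.5, 42.1, 50.4, 50.4, 56.4, 60.2, 65.2, 80.8, 97.5, 117.3, 122.5.
The total first reaches 82 DD on day 10.

day 10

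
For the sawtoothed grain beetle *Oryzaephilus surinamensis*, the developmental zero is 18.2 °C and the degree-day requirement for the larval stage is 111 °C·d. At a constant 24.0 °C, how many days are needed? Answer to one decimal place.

Daily accumulation = 24.0 − 18.2 = 5.8 DD/day.
Duration = 111 / 5.8 = 19.138 ≈ 19.1 days.

19.1 days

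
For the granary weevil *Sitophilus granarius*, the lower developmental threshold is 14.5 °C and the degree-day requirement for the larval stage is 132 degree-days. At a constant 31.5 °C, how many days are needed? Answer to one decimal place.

7.8 days

Daily accumulation = 31.5 − 14.5 = 17.0 DD/day.
Duration = 132 / 17.0 = 7.765 ≈ 7.8 days.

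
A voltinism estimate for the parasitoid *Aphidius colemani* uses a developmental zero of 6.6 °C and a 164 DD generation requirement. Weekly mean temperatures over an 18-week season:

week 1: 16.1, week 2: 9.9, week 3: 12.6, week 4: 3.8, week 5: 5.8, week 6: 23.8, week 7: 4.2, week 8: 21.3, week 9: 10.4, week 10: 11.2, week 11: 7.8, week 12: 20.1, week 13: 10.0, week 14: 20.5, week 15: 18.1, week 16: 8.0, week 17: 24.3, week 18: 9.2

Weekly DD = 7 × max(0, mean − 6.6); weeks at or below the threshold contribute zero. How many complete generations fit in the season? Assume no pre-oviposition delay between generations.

5 generations

Weekly DD (7 × max(0, T̄ − 6.6)): 66.5, 23.1, 42.0, 0.0, 0.0, 120.4, 0.0, 102.9, 26.6, 32.2, 8.4, 94.5, 23.8, 97.3, 80.5, 9.8, 123.9, 18.2.
Season total = 870.1 DD.
Complete generations = ⌊870.1 / 164⌋ = 5.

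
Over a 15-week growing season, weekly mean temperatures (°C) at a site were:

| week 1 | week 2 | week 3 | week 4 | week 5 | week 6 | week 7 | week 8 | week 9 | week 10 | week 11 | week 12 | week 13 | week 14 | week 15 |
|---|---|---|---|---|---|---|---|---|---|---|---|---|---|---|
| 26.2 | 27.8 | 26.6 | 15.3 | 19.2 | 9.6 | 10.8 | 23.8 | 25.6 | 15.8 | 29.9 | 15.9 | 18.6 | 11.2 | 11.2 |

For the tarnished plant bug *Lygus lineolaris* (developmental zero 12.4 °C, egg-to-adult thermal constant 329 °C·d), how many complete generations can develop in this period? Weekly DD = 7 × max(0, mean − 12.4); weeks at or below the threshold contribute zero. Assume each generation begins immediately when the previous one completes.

Weekly DD (7 × max(0, T̄ − 12.4)): 96.6, 107.8, 99.4, 20.3, 47.6, 0.0, 0.0, 79.8, 92.4, 23.8, 122.5, 24.5, 43.4, 0.0, 0.0.
Season total = 758.1 DD.
Complete generations = ⌊758.1 / 329⌋ = 2.

2 generations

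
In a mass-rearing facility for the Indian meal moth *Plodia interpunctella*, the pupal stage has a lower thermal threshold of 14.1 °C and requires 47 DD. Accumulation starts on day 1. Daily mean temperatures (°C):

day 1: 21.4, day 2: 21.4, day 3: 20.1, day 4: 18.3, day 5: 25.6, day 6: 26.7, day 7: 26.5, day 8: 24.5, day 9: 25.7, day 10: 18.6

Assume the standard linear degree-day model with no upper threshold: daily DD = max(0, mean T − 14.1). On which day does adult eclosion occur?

Daily DD above 14.1 °C: 7.3, 7.3, 6.0, 4.2, 11.5, 12.6, 12.4, 10.4, 11.6, 4.5.
Cumulative: 7.3, 14.6, 20.6, 24.8, 36.3, 48.9, 61.3, 71.7, 83.3, 87.8.
The total first reaches 47 DD on day 6.

day 6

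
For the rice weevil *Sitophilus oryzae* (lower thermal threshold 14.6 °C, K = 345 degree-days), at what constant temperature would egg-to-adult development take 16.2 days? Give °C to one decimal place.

Required daily accumulation = 345 / 16.2 = 21.296 DD/day.
T = T_base + 21.296 = 14.6 + 21.296 = 35.896 ≈ 35.9 °C.

35.9 °C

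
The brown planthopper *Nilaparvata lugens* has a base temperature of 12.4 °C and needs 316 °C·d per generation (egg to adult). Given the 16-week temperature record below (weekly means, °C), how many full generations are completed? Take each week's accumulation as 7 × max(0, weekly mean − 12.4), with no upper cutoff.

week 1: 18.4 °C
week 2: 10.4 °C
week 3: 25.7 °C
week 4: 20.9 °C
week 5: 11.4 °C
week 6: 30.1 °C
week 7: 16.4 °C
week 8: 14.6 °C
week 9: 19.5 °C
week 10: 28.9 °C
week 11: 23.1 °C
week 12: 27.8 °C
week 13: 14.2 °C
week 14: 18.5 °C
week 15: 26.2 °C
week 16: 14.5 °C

2 generations

Weekly DD (7 × max(0, T̄ − 12.4)): 42.0, 0.0, 93.1, 59.5, 0.0, 123.9, 28.0, 15.4, 49.7, 115.5, 74.9, 107.8, 12.6, 42.7, 96.6, 14.7.
Season total = 876.4 DD.
Complete generations = ⌊876.4 / 316⌋ = 2.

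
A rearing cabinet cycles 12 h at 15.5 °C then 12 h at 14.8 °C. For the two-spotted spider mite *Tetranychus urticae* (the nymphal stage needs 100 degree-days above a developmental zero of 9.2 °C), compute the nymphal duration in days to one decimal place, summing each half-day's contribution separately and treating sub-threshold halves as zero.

Day half: max(0, 15.5 − 9.2) × 0.5 = 6.3 × 0.5 = 3.15 DD.
Night half: max(0, 14.8 − 9.2) × 0.5 = 5.6 × 0.5 = 2.80 DD.
Per 24 h: 5.95 DD/day.
Duration = 100 / 5.95 = 16.807 ≈ 16.8 days.

16.8 days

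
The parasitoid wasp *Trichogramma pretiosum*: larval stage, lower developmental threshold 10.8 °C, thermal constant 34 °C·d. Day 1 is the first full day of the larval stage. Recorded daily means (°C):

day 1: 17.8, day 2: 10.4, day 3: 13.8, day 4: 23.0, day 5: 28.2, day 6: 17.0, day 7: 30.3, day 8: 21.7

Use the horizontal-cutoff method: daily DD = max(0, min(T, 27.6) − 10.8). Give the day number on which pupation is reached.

Daily DD above 10.8 °C (capped at 16.8): 7.0, 0.0, 3.0, 12.2, 16.8, 6.2, 16.8, 10.9.
Cumulative: 7.0, 7.0, 10.0, 22.2, 39.0, 45.2, 62.0, 72.9.
The total first reaches 34 DD on day 5.

day 5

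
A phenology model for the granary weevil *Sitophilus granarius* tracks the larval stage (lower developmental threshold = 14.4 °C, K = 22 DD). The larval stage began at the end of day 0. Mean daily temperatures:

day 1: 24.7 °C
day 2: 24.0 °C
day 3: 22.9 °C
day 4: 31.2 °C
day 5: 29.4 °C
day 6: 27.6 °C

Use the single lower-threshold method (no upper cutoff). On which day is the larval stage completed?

day 3

Daily DD above 14.4 °C: 10.3, 9.6, 8.5, 16.8, 15.0, 13.2.
Cumulative: 10.3, 19.9, 28.4, 45.2, 60.2, 73.4.
The total first reaches 22 DD on day 3.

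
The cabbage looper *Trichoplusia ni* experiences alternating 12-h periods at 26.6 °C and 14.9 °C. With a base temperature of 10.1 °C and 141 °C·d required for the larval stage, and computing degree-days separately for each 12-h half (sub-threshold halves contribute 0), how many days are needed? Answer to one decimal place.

13.2 days

Day half: max(0, 26.6 − 10.1) × 0.5 = 16.5 × 0.5 = 8.25 DD.
Night half: max(0, 14.9 − 10.1) × 0.5 = 4.8 × 0.5 = 2.40 DD.
Per 24 h: 10.65 DD/day.
Duration = 141 / 10.65 = 13.239 ≈ 13.2 days.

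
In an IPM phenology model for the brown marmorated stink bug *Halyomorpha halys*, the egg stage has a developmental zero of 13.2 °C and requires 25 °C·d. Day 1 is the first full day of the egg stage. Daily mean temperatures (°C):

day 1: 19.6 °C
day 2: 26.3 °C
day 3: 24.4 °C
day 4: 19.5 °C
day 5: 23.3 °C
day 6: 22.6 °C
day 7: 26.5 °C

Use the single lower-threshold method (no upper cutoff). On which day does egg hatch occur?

day 3

Daily DD above 13.2 °C: 6.4, 13.1, 11.2, 6.3, 10.1, 9.4, 13.3.
Cumulative: 6.4, 19.5, 30.7, 37.0, 47.1, 56.5, 69.8.
The total first reaches 25 DD on day 3.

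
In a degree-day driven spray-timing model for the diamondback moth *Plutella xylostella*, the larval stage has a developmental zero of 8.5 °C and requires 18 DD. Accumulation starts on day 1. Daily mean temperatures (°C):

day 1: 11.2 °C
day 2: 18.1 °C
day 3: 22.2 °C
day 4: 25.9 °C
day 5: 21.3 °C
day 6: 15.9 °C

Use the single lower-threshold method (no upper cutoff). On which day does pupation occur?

Daily DD above 8.5 °C: 2.7, 9.6, 13.7, 17.4, 12.8, 7.4.
Cumulative: 2.7, 12.3, 26.0, 43.4, 56.2, 63.6.
The total first reaches 18 DD on day 3.

day 3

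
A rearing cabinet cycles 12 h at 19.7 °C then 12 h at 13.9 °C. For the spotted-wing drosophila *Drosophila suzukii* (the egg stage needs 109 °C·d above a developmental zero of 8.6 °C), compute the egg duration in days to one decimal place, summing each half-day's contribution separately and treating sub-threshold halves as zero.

Day half: max(0, 19.7 − 8.6) × 0.5 = 11.1 × 0.5 = 5.55 DD.
Night half: max(0, 13.9 − 8.6) × 0.5 = 5.3 × 0.5 = 2.65 DD.
Per 24 h: 8.20 DD/day.
Duration = 109 / 8.20 = 13.293 ≈ 13.3 days.

13.3 days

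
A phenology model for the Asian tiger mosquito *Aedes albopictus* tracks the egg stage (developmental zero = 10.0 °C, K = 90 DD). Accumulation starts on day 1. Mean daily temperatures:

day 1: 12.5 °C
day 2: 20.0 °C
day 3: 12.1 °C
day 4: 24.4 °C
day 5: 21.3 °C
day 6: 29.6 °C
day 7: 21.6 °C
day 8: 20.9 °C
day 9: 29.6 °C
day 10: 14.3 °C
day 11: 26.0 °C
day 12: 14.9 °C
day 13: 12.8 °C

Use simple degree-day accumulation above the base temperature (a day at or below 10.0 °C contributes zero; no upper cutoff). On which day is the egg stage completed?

Daily DD above 10.0 °C: 2.5, 10.0, 2.1, 14.4, 11.3, 19.6, 11.6, 10.9, 19.6, 4.3, 16.0, 4.9, 2.8.
Cumulative: 2.5, 12.5, 14.6, 29.0, 40.3, 59.9, 71.5, 82.4, 102.0, 106.3, 122.3, 127.2, 130.0.
The total first reaches 90 DD on day 9.

day 9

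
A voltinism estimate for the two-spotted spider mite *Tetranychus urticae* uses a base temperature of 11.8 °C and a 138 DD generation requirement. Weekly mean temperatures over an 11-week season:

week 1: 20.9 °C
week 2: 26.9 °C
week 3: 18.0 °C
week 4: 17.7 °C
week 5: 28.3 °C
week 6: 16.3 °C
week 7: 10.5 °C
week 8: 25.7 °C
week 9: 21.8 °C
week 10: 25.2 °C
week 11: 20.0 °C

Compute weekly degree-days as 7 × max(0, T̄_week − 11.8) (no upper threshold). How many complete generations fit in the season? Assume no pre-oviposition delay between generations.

5 generations

Weekly DD (7 × max(0, T̄ − 11.8)): 63.7, 105.7, 43.4, 41.3, 115.5, 31.5, 0.0, 97.3, 70.0, 93.8, 57.4.
Season total = 719.6 DD.
Complete generations = ⌊719.6 / 138⌋ = 5.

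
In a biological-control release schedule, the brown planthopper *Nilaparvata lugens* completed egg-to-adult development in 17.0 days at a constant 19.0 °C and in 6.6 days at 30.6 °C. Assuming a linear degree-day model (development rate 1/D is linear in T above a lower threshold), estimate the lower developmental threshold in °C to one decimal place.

11.6 °C

Equal thermal constants: D₁(T₁ − T_b) = D₂(T₂ − T_b).
17.0·(19.0 − T_b) = 6.6·(30.6 − T_b)
T_b = (17.0·19.0 − 6.6·30.6) / (17.0 − 6.6) = 121.04 / 10.4 = 11.638 °C ≈ 11.6 °C.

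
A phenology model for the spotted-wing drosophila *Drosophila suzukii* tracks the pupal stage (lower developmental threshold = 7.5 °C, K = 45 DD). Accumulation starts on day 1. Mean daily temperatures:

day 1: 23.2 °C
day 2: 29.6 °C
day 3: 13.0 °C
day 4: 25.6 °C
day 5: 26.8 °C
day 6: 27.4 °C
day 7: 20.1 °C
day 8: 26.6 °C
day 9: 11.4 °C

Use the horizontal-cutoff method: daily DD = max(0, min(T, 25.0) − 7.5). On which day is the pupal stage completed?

day 4

Daily DD above 7.5 °C (capped at 17.5): 15.7, 17.5, 5.5, 17.5, 17.5, 17.5, 12.6, 17.5, 3.9.
Cumulative: 15.7, 33.2, 38.7, 56.2, 73.7, 91.2, 103.8, 121.3, 125.2.
The total first reaches 45 DD on day 4.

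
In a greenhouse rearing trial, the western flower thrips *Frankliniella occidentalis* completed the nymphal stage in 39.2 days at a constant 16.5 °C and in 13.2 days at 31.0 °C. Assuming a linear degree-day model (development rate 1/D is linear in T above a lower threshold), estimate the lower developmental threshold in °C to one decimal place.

9.1 °C

Under the model K = D·(T − T_b), so D₁·(T₁ − T_b) = D₂·(T₂ − T_b).
39.2·(16.5 − T_b) = 13.2·(31.0 − T_b)
T_b = (39.2·16.5 − 13.2·31.0) / (39.2 − 13.2) = 237.60 / 26.0 = 9.138 °C ≈ 9.1 °C.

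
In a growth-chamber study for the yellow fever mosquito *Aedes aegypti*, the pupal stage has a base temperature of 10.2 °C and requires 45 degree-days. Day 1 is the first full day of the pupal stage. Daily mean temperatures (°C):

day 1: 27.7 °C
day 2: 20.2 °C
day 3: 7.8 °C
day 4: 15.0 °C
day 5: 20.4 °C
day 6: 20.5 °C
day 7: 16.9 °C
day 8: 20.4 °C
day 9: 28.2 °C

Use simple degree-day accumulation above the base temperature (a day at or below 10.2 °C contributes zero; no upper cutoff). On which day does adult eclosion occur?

Daily DD above 10.2 °C: 17.5, 10.0, 0.0, 4.8, 10.2, 10.3, 6.7, 10.2, 18.0.
Cumulative: 17.5, 27.5, 27.5, 32.3, 42.5, 52.8, 59.5, 69.7, 87.7.
The total first reaches 45 DD on day 6.

day 6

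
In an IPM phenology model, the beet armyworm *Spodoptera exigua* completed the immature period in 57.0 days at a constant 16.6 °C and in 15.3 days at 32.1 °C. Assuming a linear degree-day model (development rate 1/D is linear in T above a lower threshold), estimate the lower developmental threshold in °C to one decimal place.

10.9 °C

Equal thermal constants: D₁(T₁ − T_b) = D₂(T₂ − T_b).
57.0·(16.6 − T_b) = 15.3·(32.1 − T_b)
T_b = (57.0·16.6 − 15.3·32.1) / (57.0 − 15.3) = 455.07 / 41.7 = 10.913 °C ≈ 10.9 °C.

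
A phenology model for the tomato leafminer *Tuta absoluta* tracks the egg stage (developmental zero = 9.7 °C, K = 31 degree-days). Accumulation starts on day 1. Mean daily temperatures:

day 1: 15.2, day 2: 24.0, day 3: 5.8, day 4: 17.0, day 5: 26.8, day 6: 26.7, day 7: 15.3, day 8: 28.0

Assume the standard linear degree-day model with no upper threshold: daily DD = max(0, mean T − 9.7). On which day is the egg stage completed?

day 5

Daily DD above 9.7 °C: 5.5, 14.3, 0.0, 7.3, 17.1, 17.0, 5.6, 18.3.
Cumulative: 5.5, 19.8, 19.8, 27.1, 44.2, 61.2, 66.8, 85.1.
The total first reaches 31 DD on day 5.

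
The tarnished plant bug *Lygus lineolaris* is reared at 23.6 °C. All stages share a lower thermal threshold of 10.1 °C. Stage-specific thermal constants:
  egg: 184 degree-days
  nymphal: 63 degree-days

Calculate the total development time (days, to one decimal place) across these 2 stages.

18.3 days

Daily accumulation at 23.6 °C = 23.6 − 10.1 = 13.5 DD/day.
Total K = 184 + 63 = 247 DD.
Total duration = 247 / 13.5 = 18.296 ≈ 18.3 days.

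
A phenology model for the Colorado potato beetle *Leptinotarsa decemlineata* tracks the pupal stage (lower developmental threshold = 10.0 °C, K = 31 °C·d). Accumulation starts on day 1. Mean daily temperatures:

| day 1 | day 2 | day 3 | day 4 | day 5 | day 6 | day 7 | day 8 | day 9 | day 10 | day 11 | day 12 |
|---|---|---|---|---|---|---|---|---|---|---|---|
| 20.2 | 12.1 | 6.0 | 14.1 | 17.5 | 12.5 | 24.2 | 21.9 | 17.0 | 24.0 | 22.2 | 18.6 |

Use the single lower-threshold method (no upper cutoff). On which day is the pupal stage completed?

day 7

Daily DD above 10.0 °C: 10.2, 2.1, 0.0, 4.1, 7.5, 2.5, 14.2, 11.9, 7.0, 14.0, 12.2, 8.6.
Cumulative: 10.2, 12.3, 12.3, 16.4, 23.9, 26.4, 40.6, 52.5, 59.5, 73.5, 85.7, 94.3.
The total first reaches 31 DD on day 7.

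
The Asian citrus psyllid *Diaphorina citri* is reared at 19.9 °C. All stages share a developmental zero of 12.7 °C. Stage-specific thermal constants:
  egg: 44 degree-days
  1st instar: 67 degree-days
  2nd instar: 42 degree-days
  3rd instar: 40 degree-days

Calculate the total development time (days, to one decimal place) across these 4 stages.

26.8 days

Daily accumulation at 19.9 °C = 19.9 − 12.7 = 7.2 DD/day.
Total K = 44 + 67 + 42 + 40 = 193 DD.
Total duration = 193 / 7.2 = 26.806 ≈ 26.8 days.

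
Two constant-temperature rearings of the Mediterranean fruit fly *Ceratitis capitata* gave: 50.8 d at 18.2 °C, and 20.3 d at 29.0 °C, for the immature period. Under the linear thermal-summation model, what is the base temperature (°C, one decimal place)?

11.0 °C

Equal thermal constants: D₁(T₁ − T_b) = D₂(T₂ − T_b).
50.8·(18.2 − T_b) = 20.3·(29.0 − T_b)
T_b = (50.8·18.2 − 20.3·29.0) / (50.8 − 20.3) = 335.86 / 30.5 = 11.012 °C ≈ 11.0 °C.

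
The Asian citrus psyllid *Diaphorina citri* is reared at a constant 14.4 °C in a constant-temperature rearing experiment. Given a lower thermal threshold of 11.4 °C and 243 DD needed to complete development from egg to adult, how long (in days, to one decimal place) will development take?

Daily accumulation = 14.4 − 11.4 = 3.0 DD/day.
Duration = 243 / 3.0 = 81.000 ≈ 81.0 days.

81.0 days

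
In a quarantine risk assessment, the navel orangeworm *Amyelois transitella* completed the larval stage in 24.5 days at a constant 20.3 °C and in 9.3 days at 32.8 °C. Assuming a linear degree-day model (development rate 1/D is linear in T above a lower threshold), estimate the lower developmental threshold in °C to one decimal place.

12.7 °C

Linear rate model ⇒ the product D·(T − T_b) is constant across temperatures.
24.5·(20.3 − T_b) = 9.3·(32.8 − T_b)
T_b = (24.5·20.3 − 9.3·32.8) / (24.5 − 9.3) = 192.31 / 15.2 = 12.652 °C ≈ 12.7 °C.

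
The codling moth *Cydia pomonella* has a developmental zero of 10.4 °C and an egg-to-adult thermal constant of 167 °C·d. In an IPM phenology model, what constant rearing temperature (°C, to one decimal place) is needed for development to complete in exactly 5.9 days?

38.7 °C

Required daily accumulation = 167 / 5.9 = 28.305 DD/day.
T = T_base + 28.305 = 10.4 + 28.305 = 38.705 ≈ 38.7 °C.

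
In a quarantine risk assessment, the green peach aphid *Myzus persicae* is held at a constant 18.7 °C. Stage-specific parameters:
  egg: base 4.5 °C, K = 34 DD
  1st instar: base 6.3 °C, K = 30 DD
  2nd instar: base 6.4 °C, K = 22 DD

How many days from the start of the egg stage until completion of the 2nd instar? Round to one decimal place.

6.6 days

egg: 34 / (18.7 − 4.5) = 34 / 14.2 = 2.394 d.
1st instar: 30 / (18.7 − 6.3) = 30 / 12.4 = 2.419 d.
2nd instar: 22 / (18.7 − 6.4) = 22 / 12.3 = 1.789 d.
Sum = 6.602 ≈ 6.6 days.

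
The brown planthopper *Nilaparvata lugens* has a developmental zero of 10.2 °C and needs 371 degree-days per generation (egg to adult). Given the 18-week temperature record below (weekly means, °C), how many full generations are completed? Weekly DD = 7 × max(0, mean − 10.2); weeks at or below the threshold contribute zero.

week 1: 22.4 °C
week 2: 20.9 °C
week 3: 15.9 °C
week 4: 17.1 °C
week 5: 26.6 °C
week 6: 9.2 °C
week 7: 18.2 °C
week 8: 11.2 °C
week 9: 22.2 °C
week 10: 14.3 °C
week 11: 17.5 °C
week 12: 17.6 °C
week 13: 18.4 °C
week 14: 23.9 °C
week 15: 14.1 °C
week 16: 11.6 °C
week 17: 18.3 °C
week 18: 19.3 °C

2 generations

Weekly DD (7 × max(0, T̄ − 10.2)): 85.4, 74.9, 39.9, 48.3, 114.8, 0.0, 56.0, 7.0, 84.0, 28.7, 51.1, 51.8, 57.4, 95.9, 27.3, 9.8, 56.7, 63.7.
Season total = 952.7 DD.
Complete generations = ⌊952.7 / 371⌋ = 2.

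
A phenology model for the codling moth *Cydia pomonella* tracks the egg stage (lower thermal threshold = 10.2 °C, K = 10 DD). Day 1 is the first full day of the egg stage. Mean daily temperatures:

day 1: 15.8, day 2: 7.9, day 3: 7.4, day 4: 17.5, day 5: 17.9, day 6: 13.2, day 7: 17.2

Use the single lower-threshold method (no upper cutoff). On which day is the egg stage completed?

Daily DD above 10.2 °C: 5.6, 0.0, 0.0, 7.3, 7.7, 3.0, 7.0.
Cumulative: 5.6, 5.6, 5.6, 12.9, 20.6, 23.6, 30.6.
The total first reaches 10 DD on day 4.

day 4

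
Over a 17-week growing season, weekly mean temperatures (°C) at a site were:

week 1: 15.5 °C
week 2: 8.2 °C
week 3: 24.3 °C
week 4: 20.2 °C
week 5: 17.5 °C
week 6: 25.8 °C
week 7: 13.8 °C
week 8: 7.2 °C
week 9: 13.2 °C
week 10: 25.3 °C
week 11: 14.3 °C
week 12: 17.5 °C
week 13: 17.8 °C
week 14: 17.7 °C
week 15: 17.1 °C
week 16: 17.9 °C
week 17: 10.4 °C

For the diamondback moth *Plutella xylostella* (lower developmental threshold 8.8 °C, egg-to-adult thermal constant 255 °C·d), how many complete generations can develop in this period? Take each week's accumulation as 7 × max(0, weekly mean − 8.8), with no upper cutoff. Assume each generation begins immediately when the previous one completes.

3 generations

Weekly DD (7 × max(0, T̄ − 8.8)): 46.9, 0.0, 108.5, 79.8, 60.9, 119.0, 35.0, 0.0, 30.8, 115.5, 38.5, 60.9, 63.0, 62.3, 58.1, 63.7, 11.2.
Season total = 954.1 DD.
Complete generations = ⌊954.1 / 255⌋ = 3.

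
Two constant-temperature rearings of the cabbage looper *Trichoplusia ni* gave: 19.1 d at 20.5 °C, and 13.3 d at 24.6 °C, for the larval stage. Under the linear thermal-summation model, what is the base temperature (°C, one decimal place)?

Linear rate model ⇒ the product D·(T − T_b) is constant across temperatures.
19.1·(20.5 − T_b) = 13.3·(24.6 − T_b)
T_b = (19.1·20.5 − 13.3·24.6) / (19.1 − 13.3) = 64.37 / 5.8 = 11.098 °C ≈ 11.1 °C.

11.1 °C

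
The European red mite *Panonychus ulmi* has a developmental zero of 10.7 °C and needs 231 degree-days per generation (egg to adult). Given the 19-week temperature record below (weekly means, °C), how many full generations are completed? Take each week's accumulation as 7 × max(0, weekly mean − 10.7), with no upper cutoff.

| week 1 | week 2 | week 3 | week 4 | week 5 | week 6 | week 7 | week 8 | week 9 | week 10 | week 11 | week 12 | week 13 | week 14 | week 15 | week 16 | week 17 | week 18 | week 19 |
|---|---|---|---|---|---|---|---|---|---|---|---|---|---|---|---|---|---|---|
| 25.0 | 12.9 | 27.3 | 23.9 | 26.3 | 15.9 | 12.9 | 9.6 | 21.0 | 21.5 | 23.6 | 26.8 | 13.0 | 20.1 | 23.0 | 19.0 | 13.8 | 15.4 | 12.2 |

4 generations

Weekly DD (7 × max(0, T̄ − 10.7)): 100.1, 15.4, 116.2, 92.4, 109.2, 36.4, 15.4, 0.0, 72.1, 75.6, 90.3, 112.7, 16.1, 65.8, 86.1, 58.1, 21.7, 32.9, 10.5.
Season total = 1127.0 DD.
Complete generations = ⌊1127.0 / 231⌋ = 4.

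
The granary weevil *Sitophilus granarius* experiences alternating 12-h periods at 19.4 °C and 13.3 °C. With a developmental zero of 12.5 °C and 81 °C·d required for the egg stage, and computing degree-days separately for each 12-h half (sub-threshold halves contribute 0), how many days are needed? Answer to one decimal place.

21.0 days

Day half: max(0, 19.4 − 12.5) × 0.5 = 6.9 × 0.5 = 3.45 DD.
Night half: max(0, 13.3 − 12.5) × 0.5 = 0.8 × 0.5 = 0.40 DD.
Per 24 h: 3.85 DD/day.
Duration = 81 / 3.85 = 21.039 ≈ 21.0 days.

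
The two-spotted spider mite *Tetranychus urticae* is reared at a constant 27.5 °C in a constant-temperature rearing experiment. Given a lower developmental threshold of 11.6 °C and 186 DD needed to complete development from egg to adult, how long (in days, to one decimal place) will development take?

Daily accumulation = 27.5 − 11.6 = 15.9 DD/day.
Duration = 186 / 15.9 = 11.698 ≈ 11.7 days.

11.7 days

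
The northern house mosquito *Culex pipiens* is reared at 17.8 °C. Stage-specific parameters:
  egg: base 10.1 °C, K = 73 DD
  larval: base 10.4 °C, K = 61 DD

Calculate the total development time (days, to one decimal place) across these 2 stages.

egg: 73 / (17.8 − 10.1) = 73 / 7.7 = 9.481 d.
larval: 61 / (17.8 − 10.4) = 61 / 7.4 = 8.243 d.
Sum = 17.724 ≈ 17.7 days.

17.7 days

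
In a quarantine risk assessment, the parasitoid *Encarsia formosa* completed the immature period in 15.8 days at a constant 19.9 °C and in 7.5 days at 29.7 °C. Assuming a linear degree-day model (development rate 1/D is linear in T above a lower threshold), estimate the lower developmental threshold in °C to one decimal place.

Linear rate model ⇒ the product D·(T − T_b) is constant across temperatures.
15.8·(19.9 − T_b) = 7.5·(29.7 − T_b)
T_b = (15.8·19.9 − 7.5·29.7) / (15.8 − 7.5) = 91.67 / 8.3 = 11.045 °C ≈ 11.0 °C.

11.0 °C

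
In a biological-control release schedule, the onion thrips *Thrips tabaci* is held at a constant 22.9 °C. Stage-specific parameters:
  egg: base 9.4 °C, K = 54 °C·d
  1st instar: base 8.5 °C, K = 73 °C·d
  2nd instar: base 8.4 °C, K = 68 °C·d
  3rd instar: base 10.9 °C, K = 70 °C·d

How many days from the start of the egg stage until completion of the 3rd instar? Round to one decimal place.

egg: 54 / (22.9 − 9.4) = 54 / 13.5 = 4.000 d.
1st instar: 73 / (22.9 − 8.5) = 73 / 14.4 = 5.069 d.
2nd instar: 68 / (22.9 − 8.4) = 68 / 14.5 = 4.690 d.
3rd instar: 70 / (22.9 − 10.9) = 70 / 12.0 = 5.833 d.
Sum = 19.592 ≈ 19.6 days.

19.6 days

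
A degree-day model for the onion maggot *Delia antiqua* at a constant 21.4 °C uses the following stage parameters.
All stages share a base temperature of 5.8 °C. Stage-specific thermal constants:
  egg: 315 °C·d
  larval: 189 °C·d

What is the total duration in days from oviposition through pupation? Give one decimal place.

Daily accumulation at 21.4 °C = 21.4 − 5.8 = 15.6 DD/day.
Total K = 315 + 189 = 504 DD.
Total duration = 504 / 15.6 = 32.308 ≈ 32.3 days.

32.3 days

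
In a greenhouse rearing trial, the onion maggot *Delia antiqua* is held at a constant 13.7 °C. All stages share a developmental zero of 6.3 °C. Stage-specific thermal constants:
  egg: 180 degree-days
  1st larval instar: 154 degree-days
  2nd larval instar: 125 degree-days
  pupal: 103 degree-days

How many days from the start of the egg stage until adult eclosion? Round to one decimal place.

Daily accumulation at 13.7 °C = 13.7 − 6.3 = 7.4 DD/day.
Total K = 180 + 154 + 125 + 103 = 562 DD.
Total duration = 562 / 7.4 = 75.946 ≈ 75.9 days.

75.9 days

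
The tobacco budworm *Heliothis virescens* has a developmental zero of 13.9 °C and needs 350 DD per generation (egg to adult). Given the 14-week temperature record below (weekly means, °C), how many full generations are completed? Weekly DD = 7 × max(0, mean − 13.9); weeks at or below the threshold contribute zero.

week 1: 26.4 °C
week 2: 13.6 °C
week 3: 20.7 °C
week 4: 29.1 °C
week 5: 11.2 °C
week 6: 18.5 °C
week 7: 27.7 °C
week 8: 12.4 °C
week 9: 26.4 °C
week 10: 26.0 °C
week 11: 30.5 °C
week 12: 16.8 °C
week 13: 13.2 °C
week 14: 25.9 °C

2 generations

Weekly DD (7 × max(0, T̄ − 13.9)): 87.5, 0.0, 47.6, 106.4, 0.0, 32.2, 96.6, 0.0, 87.5, 84.7, 116.2, 20.3, 0.0, 84.0.
Season total = 763.0 DD.
Complete generations = ⌊763.0 / 350⌋ = 2.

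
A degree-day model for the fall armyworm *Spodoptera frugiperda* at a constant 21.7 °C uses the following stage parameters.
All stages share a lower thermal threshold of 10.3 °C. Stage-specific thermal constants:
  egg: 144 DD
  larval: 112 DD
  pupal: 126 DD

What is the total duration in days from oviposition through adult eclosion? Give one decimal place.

Daily accumulation at 21.7 °C = 21.7 − 10.3 = 11.4 DD/day.
Total K = 144 + 112 + 126 = 382 DD.
Total duration = 382 / 11.4 = 33.509 ≈ 33.5 days.

33.5 days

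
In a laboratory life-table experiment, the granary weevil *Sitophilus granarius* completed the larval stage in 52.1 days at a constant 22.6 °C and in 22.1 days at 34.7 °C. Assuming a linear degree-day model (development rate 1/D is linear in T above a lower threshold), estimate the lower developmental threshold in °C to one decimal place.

Linear rate model ⇒ the product D·(T − T_b) is constant across temperatures.
52.1·(22.6 − T_b) = 22.1·(34.7 − T_b)
T_b = (52.1·22.6 − 22.1·34.7) / (52.1 − 22.1) = 410.59 / 30.0 = 13.686 °C ≈ 13.7 °C.

13.7 °C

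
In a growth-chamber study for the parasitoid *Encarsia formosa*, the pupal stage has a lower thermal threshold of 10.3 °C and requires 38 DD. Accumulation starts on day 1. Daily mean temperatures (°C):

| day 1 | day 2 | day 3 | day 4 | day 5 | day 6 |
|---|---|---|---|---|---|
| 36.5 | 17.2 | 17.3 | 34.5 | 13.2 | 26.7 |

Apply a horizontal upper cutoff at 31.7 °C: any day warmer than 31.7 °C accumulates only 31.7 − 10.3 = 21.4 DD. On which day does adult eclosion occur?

day 4

Daily DD above 10.3 °C (capped at 21.4): 21.4, 6.9, 7.0, 21.4, 2.9, 16.4.
Cumulative: 21.4, 28.3, 35.3, 56.7, 59.6, 76.0.
The total first reaches 38 DD on day 4.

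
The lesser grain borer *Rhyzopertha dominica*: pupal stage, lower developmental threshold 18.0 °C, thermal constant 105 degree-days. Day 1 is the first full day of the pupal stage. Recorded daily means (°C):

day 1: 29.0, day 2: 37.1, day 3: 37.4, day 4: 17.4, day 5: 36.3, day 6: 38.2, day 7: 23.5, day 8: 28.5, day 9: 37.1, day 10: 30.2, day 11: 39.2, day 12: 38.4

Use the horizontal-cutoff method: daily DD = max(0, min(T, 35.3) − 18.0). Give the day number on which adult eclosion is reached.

Daily DD above 18.0 °C (capped at 17.3): 11.0, 17.3, 17.3, 0.0, 17.3, 17.3, 5.5, 10.5, 17.3, 12.2, 17.3, 17.3.
Cumulative: 11.0, 28.3, 45.6, 45.6, 62.9, 80.2, 85.7, 96.2, 113.5, 125.7, 143.0, 160.3.
The total first reaches 105 DD on day 9.

day 9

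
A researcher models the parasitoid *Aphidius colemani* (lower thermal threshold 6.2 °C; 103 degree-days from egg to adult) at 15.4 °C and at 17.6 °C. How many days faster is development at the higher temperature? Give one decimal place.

At 15.4 °C: 103 / (15.4 − 6.2) = 103 / 9.2 = 11.196 d.
At 17.6 °C: 103 / (17.6 − 6.2) = 103 / 11.4 = 9.035 d.
Difference = |11.196 − 9.035| = 2.161 ≈ 2.2 days.

2.2 days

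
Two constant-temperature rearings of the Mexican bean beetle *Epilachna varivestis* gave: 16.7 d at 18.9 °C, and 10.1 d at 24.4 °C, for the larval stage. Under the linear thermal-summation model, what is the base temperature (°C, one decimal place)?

10.5 °C

Under the model K = D·(T − T_b), so D₁·(T₁ − T_b) = D₂·(T₂ − T_b).
16.7·(18.9 − T_b) = 10.1·(24.4 − T_b)
T_b = (16.7·18.9 − 10.1·24.4) / (16.7 − 10.1) = 69.19 / 6.6 = 10.483 °C ≈ 10.5 °C.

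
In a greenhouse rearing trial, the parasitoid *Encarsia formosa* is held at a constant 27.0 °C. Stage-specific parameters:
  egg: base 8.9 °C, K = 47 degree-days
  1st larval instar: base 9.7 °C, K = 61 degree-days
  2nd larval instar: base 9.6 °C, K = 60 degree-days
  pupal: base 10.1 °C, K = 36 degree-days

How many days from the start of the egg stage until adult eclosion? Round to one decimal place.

11.7 days

egg: 47 / (27.0 − 8.9) = 47 / 18.1 = 2.597 d.
1st larval instar: 61 / (27.0 − 9.7) = 61 / 17.3 = 3.526 d.
2nd larval instar: 60 / (27.0 − 9.6) = 60 / 17.4 = 3.448 d.
pupal: 36 / (27.0 − 10.1) = 36 / 16.9 = 2.130 d.
Sum = 11.701 ≈ 11.7 days.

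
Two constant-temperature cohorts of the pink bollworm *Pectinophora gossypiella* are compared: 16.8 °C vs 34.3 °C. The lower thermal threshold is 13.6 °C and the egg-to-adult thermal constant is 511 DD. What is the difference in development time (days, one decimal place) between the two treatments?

135.0 days

At 16.8 °C: 511 / (16.8 − 13.6) = 511 / 3.2 = 159.687 d.
At 34.3 °C: 511 / (34.3 − 13.6) = 511 / 20.7 = 24.686 d.
Difference = |159.687 − 24.686| = 135.002 ≈ 135.0 days.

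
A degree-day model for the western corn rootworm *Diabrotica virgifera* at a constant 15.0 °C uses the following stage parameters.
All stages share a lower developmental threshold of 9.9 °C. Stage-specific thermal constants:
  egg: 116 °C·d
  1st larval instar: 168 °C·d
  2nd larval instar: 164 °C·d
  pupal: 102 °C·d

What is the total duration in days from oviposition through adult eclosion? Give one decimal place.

107.8 days

Daily accumulation at 15.0 °C = 15.0 − 9.9 = 5.1 DD/day.
Total K = 116 + 168 + 164 + 102 = 550 DD.
Total duration = 550 / 5.1 = 107.843 ≈ 107.8 days.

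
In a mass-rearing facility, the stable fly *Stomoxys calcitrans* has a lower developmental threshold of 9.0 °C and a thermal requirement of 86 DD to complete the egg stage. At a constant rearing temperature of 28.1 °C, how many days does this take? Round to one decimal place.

Daily accumulation = 28.1 − 9.0 = 19.1 DD/day.
Duration = 86 / 19.1 = 4.503 ≈ 4.5 days.

4.5 days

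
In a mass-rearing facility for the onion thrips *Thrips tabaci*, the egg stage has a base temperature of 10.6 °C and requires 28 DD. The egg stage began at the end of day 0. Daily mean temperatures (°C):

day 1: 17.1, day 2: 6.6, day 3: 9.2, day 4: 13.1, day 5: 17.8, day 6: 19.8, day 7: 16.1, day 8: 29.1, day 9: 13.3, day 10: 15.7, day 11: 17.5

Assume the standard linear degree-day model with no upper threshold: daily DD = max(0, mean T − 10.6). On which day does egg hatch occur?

Daily DD above 10.6 °C: 6.5, 0.0, 0.0, 2.5, 7.2, 9.2, 5.5, 18.5, 2.7, 5.1, 6.9.
Cumulative: 6.5, 6.5, 6.5, 9.0, 16.2, 25.4, 30.9, 49.4, 52.1, 57.2, 64.1.
The total first reaches 28 DD on day 7.

day 7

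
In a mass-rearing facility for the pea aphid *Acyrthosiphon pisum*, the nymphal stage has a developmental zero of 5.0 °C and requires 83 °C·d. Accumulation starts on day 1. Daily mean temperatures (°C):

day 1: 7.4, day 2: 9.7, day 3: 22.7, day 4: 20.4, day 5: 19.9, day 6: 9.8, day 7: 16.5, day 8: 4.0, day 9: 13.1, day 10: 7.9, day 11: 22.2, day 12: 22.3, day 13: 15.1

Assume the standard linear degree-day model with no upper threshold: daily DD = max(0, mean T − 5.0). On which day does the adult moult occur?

Daily DD above 5.0 °C: 2.4, 4.7, 17.7, 15.4, 14.9, 4.8, 11.5, 0.0, 8.1, 2.9, 17.2, 17.3, 10.1.
Cumulative: 2.4, 7.1, 24.8, 40.2, 55.1, 59.9, 71.4, 71.4, 79.5, 82.4, 99.6, 116.9, 127.0.
The total first reaches 83 DD on day 11.

day 11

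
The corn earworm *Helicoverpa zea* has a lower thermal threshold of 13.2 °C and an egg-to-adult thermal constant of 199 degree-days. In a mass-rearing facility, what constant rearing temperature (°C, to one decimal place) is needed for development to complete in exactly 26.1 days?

Required daily accumulation = 199 / 26.1 = 7.625 DD/day.
T = T_base + 7.625 = 13.2 + 7.625 = 20.825 ≈ 20.8 °C.

20.8 °C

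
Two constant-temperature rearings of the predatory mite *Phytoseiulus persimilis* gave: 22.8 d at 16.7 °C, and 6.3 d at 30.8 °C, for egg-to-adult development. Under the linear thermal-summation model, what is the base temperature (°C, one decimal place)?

11.3 °C

Under the model K = D·(T − T_b), so D₁·(T₁ − T_b) = D₂·(T₂ − T_b).
22.8·(16.7 − T_b) = 6.3·(30.8 − T_b)
T_b = (22.8·16.7 − 6.3·30.8) / (22.8 − 6.3) = 186.72 / 16.5 = 11.316 °C ≈ 11.3 °C.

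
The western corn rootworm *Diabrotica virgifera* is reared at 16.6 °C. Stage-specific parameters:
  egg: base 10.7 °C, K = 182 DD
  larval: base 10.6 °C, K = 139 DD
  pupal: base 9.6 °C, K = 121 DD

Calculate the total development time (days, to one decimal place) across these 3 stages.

egg: 182 / (16.6 − 10.7) = 182 / 5.9 = 30.847 d.
larval: 139 / (16.6 − 10.6) = 139 / 6.0 = 23.167 d.
pupal: 121 / (16.6 − 9.6) = 121 / 7.0 = 17.286 d.
Sum = 71.300 ≈ 71.3 days.

71.3 days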